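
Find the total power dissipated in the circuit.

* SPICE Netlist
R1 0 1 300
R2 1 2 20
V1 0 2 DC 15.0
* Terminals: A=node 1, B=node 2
Nodal analysis, taking node 2 as the 0 V reference.
Source V1 fixes V_0 = 15 V.
KCL at each unknown node (sum of currents leaving = 0; resistances in Ω):
  Node 1: (V_1 - 15)/300 + (V_1 - 0)/20 = 0
Collecting terms: 0.05333 × V_1 = 0.05  =>  V_1 = 0.9375 V
Power in each resistor, P = (ΔV)²/R:
  P_R1 = (15 - 0.9375)²/300 = 0.6592 W
  P_R2 = (0.9375 - 0)²/20 = 0.04395 W
P_total = P_R1 + P_R2 = 0.7031 W

Final answer: 0.7031 W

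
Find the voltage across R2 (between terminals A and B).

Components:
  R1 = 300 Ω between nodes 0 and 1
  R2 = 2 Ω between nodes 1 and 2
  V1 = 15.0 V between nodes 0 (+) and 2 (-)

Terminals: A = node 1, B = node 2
R1 and R2 are in series across V1 (node 0 → node 1 → node 2), and the output A–B is taken across R2, so this is a voltage divider.
Series current: I = V1/(R1 + R2) = 15/(300 + 2) = 15/302 = 0.04967 A
V_R2 = I × R2 = V1 × R2/(R1 + R2) = 15 × 2/302 = 0.09934 V

Final answer: 0.09934 V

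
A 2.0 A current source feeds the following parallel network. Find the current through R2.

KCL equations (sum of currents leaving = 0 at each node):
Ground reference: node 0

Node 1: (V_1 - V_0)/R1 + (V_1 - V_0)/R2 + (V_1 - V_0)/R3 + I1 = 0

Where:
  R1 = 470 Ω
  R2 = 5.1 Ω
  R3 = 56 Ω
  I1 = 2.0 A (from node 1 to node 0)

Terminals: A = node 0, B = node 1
All resistors sit directly between nodes 0 and 1, so they are in parallel and share one voltage V; the full source current 2 A splits among them.
1/R_par = 1/470 + 1/5.1 + 1/56 = 0.2161 S  =>  R_par = 4.628 Ω
V = I × R_par = 2 × 4.628 = 9.257 V
I_R2 = V/R2 = 9.257/5.1 = 1.815 A

Final answer: 1.815 A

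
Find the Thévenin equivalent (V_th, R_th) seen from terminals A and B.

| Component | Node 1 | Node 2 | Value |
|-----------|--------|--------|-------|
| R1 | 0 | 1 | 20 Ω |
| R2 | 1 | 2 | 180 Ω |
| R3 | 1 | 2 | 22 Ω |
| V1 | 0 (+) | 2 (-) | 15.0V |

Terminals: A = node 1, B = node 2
Step 1 — V_th is the open-circuit voltage V_A - V_B (nothing connected across the terminals).
Nodal analysis, taking node 2 as the 0 V reference.
Source V1 fixes V_0 = 15 V.
KCL at each unknown node (sum of currents leaving = 0; resistances in Ω):
  Node 1: (V_1 - 15)/20 + (V_1 - 0)/180 + (V_1 - 0)/22 = 0
Collecting terms: 0.101 × V_1 = 0.75  =>  V_1 = 7.425 V
V_th = V_1 - V_2 = 7.425 - 0 = 7.425 V
Step 2 — R_th: zero the source — replace V1 by a short circuit (node 2 merges into node 0) — and find the resistance seen between A (node 1) and B (node 0).
Reduce the network between node 1 (A) and node 0 (B) by series/parallel combination:
  Rp1 = R1 ‖ R2 ‖ R3 (parallel, all between nodes 0 and 1) = 1/(1/20 + 1/180 + 1/22) = 9.9 Ω
R_th = 9.9 Ω

Final answer: V_th = 7.425 V, R_th = 9.9 Ω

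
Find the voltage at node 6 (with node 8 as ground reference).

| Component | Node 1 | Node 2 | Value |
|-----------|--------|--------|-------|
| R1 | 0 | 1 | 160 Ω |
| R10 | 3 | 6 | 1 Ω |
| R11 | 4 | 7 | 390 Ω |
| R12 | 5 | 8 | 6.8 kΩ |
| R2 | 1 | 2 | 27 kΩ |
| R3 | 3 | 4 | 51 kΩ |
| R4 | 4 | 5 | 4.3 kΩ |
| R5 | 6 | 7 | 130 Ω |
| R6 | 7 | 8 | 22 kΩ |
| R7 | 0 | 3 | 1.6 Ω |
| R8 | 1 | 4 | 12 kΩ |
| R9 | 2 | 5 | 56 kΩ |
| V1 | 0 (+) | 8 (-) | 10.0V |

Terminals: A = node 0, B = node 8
Nodal analysis, taking node 8 as the 0 V reference.
Source V1 fixes V_0 = 10 V.
KCL at each unknown node (sum of currents leaving = 0; resistances in Ω):
  Node 1: (V_1 - 10)/160 + (V_1 - V_2)/27000 + (V_1 - V_4)/12000 = 0
  Node 2: (V_2 - V_1)/27000 + (V_2 - V_5)/56000 = 0
  Node 3: (V_3 - V_4)/51000 + (V_3 - 10)/1.6 + (V_3 - V_6)/1 = 0
  Node 4: (V_4 - V_3)/51000 + (V_4 - V_5)/4300 + (V_4 - V_1)/12000 + (V_4 - V_7)/390 = 0
  Node 5: (V_5 - V_4)/4300 + (V_5 - V_2)/56000 + (V_5 - 0)/6800 = 0
  Node 6: (V_6 - V_7)/130 + (V_6 - V_3)/1 = 0
  Node 7: (V_7 - V_6)/130 + (V_7 - 0)/22000 + (V_7 - V_4)/390 = 0
Collecting terms (coefficients in siemens):
  0.00637·V_1 - 0.00003704·V_2 - 0.00008333·V_4 = 0.0625
  0.00005489·V_2 - 0.00003704·V_1 - 0.00001786·V_5 = 0
  1.625·V_3 - 0.00001961·V_4 - 1·V_6 = 6.25
  0.0029·V_4 - 0.00008333·V_1 - 0.00001961·V_3 - 0.0002326·V_5 - 0.002564·V_7 = 0
  0.0003975·V_5 - 0.00001786·V_2 - 0.0002326·V_4 = 0
  1.008·V_6 - 1·V_3 - 0.007692·V_7 = 0
  0.0103·V_7 - 0.002564·V_4 - 0.007692·V_6 = 0
Solving these 7 simultaneous equations (Gaussian elimination) gives:
  V_1 = 9.986 V, V_2 = 8.679 V, V_3 = 9.998 V, V_4 = 9.532 V
  V_5 = 5.967 V, V_6 = 9.997 V, V_7 = 9.837 V
The requested potential is V_6 = 9.997 V.

Final answer: V_6 = 9.997 V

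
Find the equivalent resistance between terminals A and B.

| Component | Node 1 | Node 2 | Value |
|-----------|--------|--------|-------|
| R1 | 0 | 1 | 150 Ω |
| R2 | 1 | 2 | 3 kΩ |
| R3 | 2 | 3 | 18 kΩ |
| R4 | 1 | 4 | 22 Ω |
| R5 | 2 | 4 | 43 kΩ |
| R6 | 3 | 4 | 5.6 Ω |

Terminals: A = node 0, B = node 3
The network is not a plain series/parallel combination. Inject a 1 A test current into terminal A (node 0) and return it from terminal B (node 3); then R_eq = V_A / (1 A).
Nodal analysis, taking node 3 as the 0 V reference.
Current source I_test pushes 1 A into node 0 and draws it out of node 3.
KCL at each unknown node (sum of currents leaving = 0; resistances in Ω):
  Node 0: (V_0 - V_1)/150 - 1 = 0
  Node 1: (V_1 - V_0)/150 + (V_1 - V_2)/3000 + (V_1 - V_4)/22 = 0
  Node 2: (V_2 - V_1)/3000 + (V_2 - 0)/18000 + (V_2 - V_4)/43000 = 0
  Node 4: (V_4 - V_1)/22 + (V_4 - V_2)/43000 + (V_4 - 0)/5.6 = 0
Collecting terms (coefficients in siemens):
  0.006667·V_0 - 0.006667·V_1 = 1
  0.05245·V_1 - 0.006667·V_0 - 0.0003333·V_2 - 0.04545·V_4 = 0
  0.0004121·V_2 - 0.0003333·V_1 - 0.00002326·V_4 = 0
  0.224·V_4 - 0.04545·V_1 - 0.00002326·V_2 = 0
Solving these 4 simultaneous equations (Gaussian elimination) gives:
  V_0 = 177.6 V, V_1 = 27.56 V, V_2 = 22.6 V, V_4 = 5.593 V
R_eq = V_0 / 1 A = 177.6 Ω

Final answer: 177.6 Ω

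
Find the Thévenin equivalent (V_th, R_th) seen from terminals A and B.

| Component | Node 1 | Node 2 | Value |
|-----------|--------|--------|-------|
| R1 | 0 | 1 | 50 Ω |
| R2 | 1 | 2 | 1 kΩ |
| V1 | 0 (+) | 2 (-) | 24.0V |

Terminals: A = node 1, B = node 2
Step 1 — V_th is the open-circuit voltage V_A - V_B (nothing connected across the terminals).
Nodal analysis, taking node 2 as the 0 V reference.
Source V1 fixes V_0 = 24 V.
KCL at each unknown node (sum of currents leaving = 0; resistances in Ω):
  Node 1: (V_1 - 24)/50 + (V_1 - 0)/1000 = 0
Collecting terms: 0.021 × V_1 = 0.48  =>  V_1 = 22.86 V
V_th = V_1 - V_2 = 22.86 - 0 = 22.86 V
Step 2 — R_th: zero the source — replace V1 by a short circuit (node 2 merges into node 0) — and find the resistance seen between A (node 1) and B (node 0).
Reduce the network between node 1 (A) and node 0 (B) by series/parallel combination:
  Rp1 = R1 ‖ R2 (parallel, both between nodes 0 and 1) = 1/(1/50 + 1/1000) = 47.62 Ω
R_th = 47.62 Ω

Final answer: V_th = 22.86 V, R_th = 47.62 Ω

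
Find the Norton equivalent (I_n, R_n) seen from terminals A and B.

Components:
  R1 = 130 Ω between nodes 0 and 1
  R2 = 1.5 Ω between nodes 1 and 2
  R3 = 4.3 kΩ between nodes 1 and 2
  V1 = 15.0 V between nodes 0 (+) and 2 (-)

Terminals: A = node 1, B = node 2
Find the Thévenin equivalent first; then I_n = V_th/R_th and R_n = R_th.
Step 1 — V_th is the open-circuit voltage V_A - V_B (nothing connected across the terminals).
Nodal analysis, taking node 2 as the 0 V reference.
Source V1 fixes V_0 = 15 V.
KCL at each unknown node (sum of currents leaving = 0; resistances in Ω):
  Node 1: (V_1 - 15)/130 + (V_1 - 0)/1.5 + (V_1 - 0)/4300 = 0
Collecting terms: 0.6746 × V_1 = 0.1154  =>  V_1 = 0.171 V
V_th = V_1 - V_2 = 0.171 - 0 = 0.171 V
Step 2 — R_th: zero the source — replace V1 by a short circuit (node 2 merges into node 0) — and find the resistance seen between A (node 1) and B (node 0).
Reduce the network between node 1 (A) and node 0 (B) by series/parallel combination:
  Rp1 = R1 ‖ R2 ‖ R3 (parallel, all between nodes 0 and 1) = 1/(1/130 + 1/1.5 + 1/4300) = 1.482 Ω
R_th = 1.482 Ω
I_n = V_th/R_th = 0.171/1.482 = 0.1154 A, and R_n = R_th = 1.482 Ω

Final answer: I_n = 0.1154 A, R_n = 1.482 Ω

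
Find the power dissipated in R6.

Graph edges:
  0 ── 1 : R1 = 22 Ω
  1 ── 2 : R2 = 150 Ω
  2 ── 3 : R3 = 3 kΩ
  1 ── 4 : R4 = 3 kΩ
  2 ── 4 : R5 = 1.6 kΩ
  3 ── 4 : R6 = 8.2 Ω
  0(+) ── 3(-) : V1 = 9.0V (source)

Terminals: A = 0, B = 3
Nodal analysis, taking node 3 as the 0 V reference.
Source V1 fixes V_0 = 9 V.
KCL at each unknown node (sum of currents leaving = 0; resistances in Ω):
  Node 1: (V_1 - 9)/22 + (V_1 - V_2)/150 + (V_1 - V_4)/3000 = 0
  Node 2: (V_2 - V_1)/150 + (V_2 - 0)/3000 + (V_2 - V_4)/1600 = 0
  Node 4: (V_4 - V_1)/3000 + (V_4 - V_2)/1600 + (V_4 - 0)/8.2 = 0
Collecting terms (coefficients in siemens):
  0.05245·V_1 - 0.006667·V_2 - 0.0003333·V_4 = 0.4091
  0.007625·V_2 - 0.006667·V_1 - 0.000625·V_4 = 0
  0.1229·V_4 - 0.0003333·V_1 - 0.000625·V_2 = 0
Solving these 3 simultaneous equations (Gaussian elimination) gives:
  V_1 = 8.775 V, V_2 = 7.677 V, V_4 = 0.06284 V
I_R6 = (V_3 - V_4)/R6 = (0 - 0.06284)/8.2 = -0.007663 A
P_R6 = I_R6² × R6 = (-0.007663)² × 8.2 = 0.0004815 W

Final answer: 0.0004815 W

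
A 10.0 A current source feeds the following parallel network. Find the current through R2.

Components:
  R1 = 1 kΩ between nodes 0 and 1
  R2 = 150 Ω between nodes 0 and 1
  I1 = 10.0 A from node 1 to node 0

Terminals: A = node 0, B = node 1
All resistors sit directly between nodes 0 and 1, so they are in parallel and share one voltage V; the full source current 10 A splits among them.
1/R_par = 1/1000 + 1/150 = 0.007667 S  =>  R_par = 130.4 Ω
V = I × R_par = 10 × 130.4 = 1304 V
I_R2 = V/R2 = 1304/150 = 8.696 A

Final answer: 8.696 A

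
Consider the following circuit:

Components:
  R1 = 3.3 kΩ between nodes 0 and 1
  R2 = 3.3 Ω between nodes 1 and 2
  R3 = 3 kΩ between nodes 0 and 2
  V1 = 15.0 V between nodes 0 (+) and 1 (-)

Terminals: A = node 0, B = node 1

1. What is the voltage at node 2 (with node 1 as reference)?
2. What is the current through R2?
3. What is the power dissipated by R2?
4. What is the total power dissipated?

Nodal analysis, taking node 1 as the 0 V reference.
Source V1 fixes V_0 = 15 V.
KCL at each unknown node (sum of currents leaving = 0; resistances in Ω):
  Node 2: (V_2 - 0)/3.3 + (V_2 - 15)/3000 = 0
Collecting terms: 0.3034 × V_2 = 0.005  =>  V_2 = 0.01648 V
Part 1:
  Read off the nodal solution: V_2 = 0.01648 V
Part 2:
  I_R2 = (V_1 - V_2)/R2 = (0 - 0.01648)/3.3 = -0.004995 A
  Magnitude: I_R2 = 0.004995 A
Part 3:
  I_R2 = (V_1 - V_2)/R2 = (0 - 0.01648)/3.3 = -0.004995 A
  P_R2 = I_R2² × R2 = (-0.004995)² × 3.3 = 0.00008232 W
Part 4:
  Power in each resistor, P = (ΔV)²/R:
    P_R1 = (15 - 0)²/3300 = 0.06818 W
    P_R2 = (0 - 0.01648)²/3.3 = 0.00008232 W
    P_R3 = (15 - 0.01648)²/3000 = 0.07484 W
  P_total = P_R1 + P_R2 + P_R3 = 0.1431 W

Final answers:
1. V_2 = 0.01648 V
2. I_R2 = 0.004995 A
3. P_R2 = 8.232e-05 W
4. P_total = 0.1431 W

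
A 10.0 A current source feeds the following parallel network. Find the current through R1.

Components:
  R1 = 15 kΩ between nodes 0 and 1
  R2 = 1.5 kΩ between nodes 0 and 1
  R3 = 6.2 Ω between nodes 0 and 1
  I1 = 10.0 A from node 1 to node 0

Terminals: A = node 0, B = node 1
All resistors sit directly between nodes 0 and 1, so they are in parallel and share one voltage V; the full source current 10 A splits among them.
1/R_par = 1/15000 + 1/1500 + 1/6.2 = 0.162 S  =>  R_par = 6.172 Ω
V = I × R_par = 10 × 6.172 = 61.72 V
I_R1 = V/R1 = 61.72/15000 = 0.004115 A

Final answer: 0.004115 A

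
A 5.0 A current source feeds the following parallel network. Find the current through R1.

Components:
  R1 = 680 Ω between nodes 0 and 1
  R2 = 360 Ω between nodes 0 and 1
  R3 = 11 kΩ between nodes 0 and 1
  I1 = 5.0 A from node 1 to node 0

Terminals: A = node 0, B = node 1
All resistors sit directly between nodes 0 and 1, so they are in parallel and share one voltage V; the full source current 5 A splits among them.
1/R_par = 1/680 + 1/360 + 1/11000 = 0.004339 S  =>  R_par = 230.5 Ω
V = I × R_par = 5 × 230.5 = 1152 V
I_R1 = V/R1 = 1152/680 = 1.695 A

Final answer: 1.695 A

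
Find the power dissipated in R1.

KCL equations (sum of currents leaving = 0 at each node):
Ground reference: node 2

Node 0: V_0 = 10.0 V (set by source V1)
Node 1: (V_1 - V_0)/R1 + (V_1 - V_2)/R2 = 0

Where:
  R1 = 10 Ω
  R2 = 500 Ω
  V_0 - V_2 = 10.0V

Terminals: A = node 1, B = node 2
Nodal analysis, taking node 2 as the 0 V reference.
Source V1 fixes V_0 = 10 V.
KCL at each unknown node (sum of currents leaving = 0; resistances in Ω):
  Node 1: (V_1 - 10)/10 + (V_1 - 0)/500 = 0
Collecting terms: 0.102 × V_1 = 1  =>  V_1 = 9.804 V
I_R1 = (V_0 - V_1)/R1 = (10 - 9.804)/10 = 0.01961 A
P_R1 = I_R1² × R1 = (0.01961)² × 10 = 0.003845 W

Final answer: 0.003845 W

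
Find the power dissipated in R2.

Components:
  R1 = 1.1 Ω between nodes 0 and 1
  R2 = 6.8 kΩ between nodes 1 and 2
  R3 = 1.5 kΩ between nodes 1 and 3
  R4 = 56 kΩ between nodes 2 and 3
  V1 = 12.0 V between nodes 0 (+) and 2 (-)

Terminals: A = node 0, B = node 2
Nodal analysis, taking node 2 as the 0 V reference.
Source V1 fixes V_0 = 12 V.
KCL at each unknown node (sum of currents leaving = 0; resistances in Ω):
  Node 1: (V_1 - 12)/1.1 + (V_1 - 0)/6800 + (V_1 - V_3)/1500 = 0
  Node 3: (V_3 - V_1)/1500 + (V_3 - 0)/56000 = 0
Collecting terms (coefficients in siemens):
  0.9099·V_1 - 0.0006667·V_3 = 10.91
  0.0006845·V_3 - 0.0006667·V_1 = 0
Determinant D = (0.9099)(0.0006845) - (-0.0006667)(-0.0006667) = 0.0006224
V_1 = [(10.91)(0.0006845) - (-0.0006667)(0)]/D = 12 V
V_3 = [(0.9099)(0) - (10.91)(-0.0006667)]/D = 11.68 V
I_R2 = (V_1 - V_2)/R2 = (12 - 0)/6800 = 0.001764 A
P_R2 = I_R2² × R2 = (0.001764)² × 6800 = 0.02117 W

Final answer: 0.02117 W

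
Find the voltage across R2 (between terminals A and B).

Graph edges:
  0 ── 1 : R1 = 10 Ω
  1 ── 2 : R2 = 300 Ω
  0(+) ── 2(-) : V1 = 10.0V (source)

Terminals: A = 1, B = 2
R1 and R2 are in series across V1 (node 0 → node 1 → node 2), and the output A–B is taken across R2, so this is a voltage divider.
Series current: I = V1/(R1 + R2) = 10/(10 + 300) = 10/310 = 0.03226 A
V_R2 = I × R2 = V1 × R2/(R1 + R2) = 10 × 300/310 = 9.677 V

Final answer: 9.677 V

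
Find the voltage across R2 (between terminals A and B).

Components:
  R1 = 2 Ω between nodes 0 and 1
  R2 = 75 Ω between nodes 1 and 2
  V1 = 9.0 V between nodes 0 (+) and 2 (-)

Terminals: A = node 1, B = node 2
R1 and R2 are in series across V1 (node 0 → node 1 → node 2), and the output A–B is taken across R2, so this is a voltage divider.
Series current: I = V1/(R1 + R2) = 9/(2 + 75) = 9/77 = 0.1169 A
V_R2 = I × R2 = V1 × R2/(R1 + R2) = 9 × 75/77 = 8.766 V

Final answer: 8.766 V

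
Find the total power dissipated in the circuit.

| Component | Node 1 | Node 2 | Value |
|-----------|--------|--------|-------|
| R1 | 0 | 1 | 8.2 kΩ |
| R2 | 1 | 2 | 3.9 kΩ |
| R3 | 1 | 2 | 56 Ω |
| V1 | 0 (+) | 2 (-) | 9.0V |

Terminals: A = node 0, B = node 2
Nodal analysis, taking node 2 as the 0 V reference.
Source V1 fixes V_0 = 9 V.
KCL at each unknown node (sum of currents leaving = 0; resistances in Ω):
  Node 1: (V_1 - 9)/8200 + (V_1 - 0)/3900 + (V_1 - 0)/56 = 0
Collecting terms: 0.01824 × V_1 = 0.001098  =>  V_1 = 0.06019 V
Power in each resistor, P = (ΔV)²/R:
  P_R1 = (9 - 0.06019)²/8200 = 0.009746 W
  P_R2 = (0.06019 - 0)²/3900 = 0.0000009289 W
  P_R3 = (0.06019 - 0)²/56 = 0.00006469 W
P_total = P_R1 + P_R2 + P_R3 = 0.009812 W

Final answer: 0.009812 W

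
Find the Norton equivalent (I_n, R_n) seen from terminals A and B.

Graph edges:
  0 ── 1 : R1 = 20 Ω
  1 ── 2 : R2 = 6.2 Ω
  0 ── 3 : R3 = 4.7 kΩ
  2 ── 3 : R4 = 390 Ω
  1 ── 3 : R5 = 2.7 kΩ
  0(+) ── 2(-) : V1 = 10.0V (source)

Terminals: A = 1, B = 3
Find the Thévenin equivalent first; then I_n = V_th/R_th and R_n = R_th.
Step 1 — V_th is the open-circuit voltage V_A - V_B (nothing connected across the terminals).
Nodal analysis, taking node 2 as the 0 V reference.
Source V1 fixes V_0 = 10 V.
KCL at each unknown node (sum of currents leaving = 0; resistances in Ω):
  Node 1: (V_1 - 10)/20 + (V_1 - 0)/6.2 + (V_1 - V_3)/2700 = 0
  Node 3: (V_3 - 10)/4700 + (V_3 - 0)/390 + (V_3 - V_1)/2700 = 0
Collecting terms (coefficients in siemens):
  0.2117·V_1 - 0.0003704·V_3 = 0.5
  0.003147·V_3 - 0.0003704·V_1 = 0.002128
Determinant D = (0.2117)(0.003147) - (-0.0003704)(-0.0003704) = 0.000666
V_1 = [(0.5)(0.003147) - (-0.0003704)(0.002128)]/D = 2.364 V
V_3 = [(0.2117)(0.002128) - (0.5)(-0.0003704)]/D = 0.9542 V
V_th = V_1 - V_3 = 2.364 - 0.9542 = 1.41 V
Step 2 — R_th: zero the source — replace V1 by a short circuit (node 2 merges into node 0) — and find the resistance seen between A (node 1) and B (node 3).
Reduce the network between node 1 (A) and node 3 (B) by series/parallel combination:
  Rp1 = R1 ‖ R2 (parallel, both between nodes 0 and 1) = 1/(1/20 + 1/6.2) = 4.733 Ω
  Rp2 = R3 ‖ R4 (parallel, both between nodes 0 and 3) = 1/(1/4700 + 1/390) = 360.1 Ω
  Rs1 = Rp1 + Rp2 (series, joined only at node 0) = 4.733 + 360.1 = 364.9 Ω
  Rp3 = R5 ‖ Rs1 (parallel, both between nodes 1 and 3) = 1/(1/2700 + 1/364.9) = 321.4 Ω
R_th = 321.4 Ω
I_n = V_th/R_th = 1.41/321.4 = 0.004386 A, and R_n = R_th = 321.4 Ω

Final answer: I_n = 0.004386 A, R_n = 321.4 Ω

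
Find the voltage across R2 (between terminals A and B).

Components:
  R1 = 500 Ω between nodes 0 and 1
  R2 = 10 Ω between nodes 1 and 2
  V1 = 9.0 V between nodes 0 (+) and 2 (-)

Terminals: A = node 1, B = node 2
R1 and R2 are in series across V1 (node 0 → node 1 → node 2), and the output A–B is taken across R2, so this is a voltage divider.
Series current: I = V1/(R1 + R2) = 9/(500 + 10) = 9/510 = 0.01765 A
V_R2 = I × R2 = V1 × R2/(R1 + R2) = 9 × 10/510 = 0.1765 V

Final answer: 0.1765 V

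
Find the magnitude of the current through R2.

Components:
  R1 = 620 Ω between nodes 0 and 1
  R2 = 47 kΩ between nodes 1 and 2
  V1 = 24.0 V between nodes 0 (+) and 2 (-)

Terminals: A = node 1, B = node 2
Nodal analysis, taking node 2 as the 0 V reference.
Source V1 fixes V_0 = 24 V.
KCL at each unknown node (sum of currents leaving = 0; resistances in Ω):
  Node 1: (V_1 - 24)/620 + (V_1 - 0)/47000 = 0
Collecting terms: 0.001634 × V_1 = 0.03871  =>  V_1 = 23.69 V
I_R2 = (V_1 - V_2)/R2 = (23.69 - 0)/47000 = 0.000504 A
|I_R2| = 0.000504 A

Final answer: |I_R2| = 0.000504 A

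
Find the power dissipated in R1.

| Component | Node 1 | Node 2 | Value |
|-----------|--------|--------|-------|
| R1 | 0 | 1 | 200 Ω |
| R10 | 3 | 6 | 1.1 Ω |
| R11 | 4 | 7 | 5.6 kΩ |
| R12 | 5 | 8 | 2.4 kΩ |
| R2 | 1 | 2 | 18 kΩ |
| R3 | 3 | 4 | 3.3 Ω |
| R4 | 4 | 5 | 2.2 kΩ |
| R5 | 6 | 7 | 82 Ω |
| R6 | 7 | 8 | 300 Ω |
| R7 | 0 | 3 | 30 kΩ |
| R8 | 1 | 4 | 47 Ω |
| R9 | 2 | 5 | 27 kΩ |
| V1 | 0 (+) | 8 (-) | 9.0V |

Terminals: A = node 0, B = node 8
Nodal analysis, taking node 8 as the 0 V reference.
Source V1 fixes V_0 = 9 V.
KCL at each unknown node (sum of currents leaving = 0; resistances in Ω):
  Node 1: (V_1 - 9)/200 + (V_1 - V_2)/18000 + (V_1 - V_4)/47 = 0
  Node 2: (V_2 - V_1)/18000 + (V_2 - V_5)/27000 = 0
  Node 3: (V_3 - V_4)/3.3 + (V_3 - 9)/30000 + (V_3 - V_6)/1.1 = 0
  Node 4: (V_4 - V_3)/3.3 + (V_4 - V_5)/2200 + (V_4 - V_1)/47 + (V_4 - V_7)/5600 = 0
  Node 5: (V_5 - V_4)/2200 + (V_5 - V_2)/27000 + (V_5 - 0)/2400 = 0
  Node 6: (V_6 - V_7)/82 + (V_6 - V_3)/1.1 = 0
  Node 7: (V_7 - V_6)/82 + (V_7 - 0)/300 + (V_7 - V_4)/5600 = 0
Collecting terms (coefficients in siemens):
  0.02633·V_1 - 0.00005556·V_2 - 0.02128·V_4 = 0.045
  0.00009259·V_2 - 0.00005556·V_1 - 0.00003704·V_5 = 0
  1.212·V_3 - 0.303·V_4 - 0.9091·V_6 = 0.0003
  0.3249·V_4 - 0.02128·V_1 - 0.303·V_3 - 0.0004545·V_5 - 0.0001786·V_7 = 0
  0.0009082·V_5 - 0.00003704·V_2 - 0.0004545·V_4 = 0
  0.9213·V_6 - 0.9091·V_3 - 0.0122·V_7 = 0
  0.01571·V_7 - 0.0001786·V_4 - 0.0122·V_6 = 0
Solving these 7 simultaneous equations (Gaussian elimination) gives:
  V_1 = 6.021 V, V_2 = 4.756 V, V_3 = 5.28 V, V_4 = 5.324 V
  V_5 = 2.859 V, V_6 = 5.265 V, V_7 = 4.148 V
I_R1 = (V_0 - V_1)/R1 = (9 - 6.021)/200 = 0.01489 A
P_R1 = I_R1² × R1 = (0.01489)² × 200 = 0.04437 W

Final answer: 0.04437 W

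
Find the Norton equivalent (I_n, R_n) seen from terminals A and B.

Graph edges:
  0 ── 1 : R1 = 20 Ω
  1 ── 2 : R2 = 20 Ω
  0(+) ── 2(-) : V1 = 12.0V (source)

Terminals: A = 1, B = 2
Find the Thévenin equivalent first; then I_n = V_th/R_th and R_n = R_th.
Step 1 — V_th is the open-circuit voltage V_A - V_B (nothing connected across the terminals).
Nodal analysis, taking node 2 as the 0 V reference.
Source V1 fixes V_0 = 12 V.
KCL at each unknown node (sum of currents leaving = 0; resistances in Ω):
  Node 1: (V_1 - 12)/20 + (V_1 - 0)/20 = 0
Collecting terms: 0.1 × V_1 = 0.6  =>  V_1 = 6 V
V_th = V_1 - V_2 = 6 - 0 = 6 V
Step 2 — R_th: zero the source — replace V1 by a short circuit (node 2 merges into node 0) — and find the resistance seen between A (node 1) and B (node 0).
Reduce the network between node 1 (A) and node 0 (B) by series/parallel combination:
  Rp1 = R1 ‖ R2 (parallel, both between nodes 0 and 1) = 1/(1/20 + 1/20) = 10 Ω
R_th = 10 Ω
I_n = V_th/R_th = 6/10 = 0.6 A, and R_n = R_th = 10 Ω

Final answer: I_n = 0.6 A, R_n = 10 Ω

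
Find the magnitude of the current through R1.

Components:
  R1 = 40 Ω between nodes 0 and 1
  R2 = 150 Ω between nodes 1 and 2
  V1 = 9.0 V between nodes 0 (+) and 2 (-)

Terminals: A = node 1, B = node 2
Nodal analysis, taking node 2 as the 0 V reference.
Source V1 fixes V_0 = 9 V.
KCL at each unknown node (sum of currents leaving = 0; resistances in Ω):
  Node 1: (V_1 - 9)/40 + (V_1 - 0)/150 = 0
Collecting terms: 0.03167 × V_1 = 0.225  =>  V_1 = 7.105 V
I_R1 = (V_0 - V_1)/R1 = (9 - 7.105)/40 = 0.04737 A
|I_R1| = 0.04737 A

Final answer: |I_R1| = 0.04737 A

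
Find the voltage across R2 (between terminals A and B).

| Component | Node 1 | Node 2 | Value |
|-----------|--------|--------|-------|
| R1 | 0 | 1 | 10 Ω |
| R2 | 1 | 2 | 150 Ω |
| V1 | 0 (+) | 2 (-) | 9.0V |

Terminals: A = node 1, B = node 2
R1 and R2 are in series across V1 (node 0 → node 1 → node 2), and the output A–B is taken across R2, so this is a voltage divider.
Series current: I = V1/(R1 + R2) = 9/(10 + 150) = 9/160 = 0.05625 A
V_R2 = I × R2 = V1 × R2/(R1 + R2) = 9 × 150/160 = 8.438 V

Final answer: 8.438 V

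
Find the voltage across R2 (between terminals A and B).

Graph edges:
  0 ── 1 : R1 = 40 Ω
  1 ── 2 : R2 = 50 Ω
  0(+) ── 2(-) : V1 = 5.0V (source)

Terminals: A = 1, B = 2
R1 and R2 are in series across V1 (node 0 → node 1 → node 2), and the output A–B is taken across R2, so this is a voltage divider.
Series current: I = V1/(R1 + R2) = 5/(40 + 50) = 5/90 = 0.05556 A
V_R2 = I × R2 = V1 × R2/(R1 + R2) = 5 × 50/90 = 2.778 V

Final answer: 2.778 V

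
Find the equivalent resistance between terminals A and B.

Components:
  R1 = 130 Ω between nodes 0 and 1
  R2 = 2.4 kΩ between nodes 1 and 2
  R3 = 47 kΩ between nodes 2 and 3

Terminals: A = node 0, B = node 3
Reduce the network between node 0 (A) and node 3 (B) by series/parallel combination:
  Rs1 = R1 + R2 (series, joined only at node 1) = 130 + 2400 = 2530 Ω
  Rs2 = R3 + Rs1 (series, joined only at node 2) = 47000 + 2530 = 49530 Ω
R_eq = 49.53 kΩ

Final answer: 49.53 kΩ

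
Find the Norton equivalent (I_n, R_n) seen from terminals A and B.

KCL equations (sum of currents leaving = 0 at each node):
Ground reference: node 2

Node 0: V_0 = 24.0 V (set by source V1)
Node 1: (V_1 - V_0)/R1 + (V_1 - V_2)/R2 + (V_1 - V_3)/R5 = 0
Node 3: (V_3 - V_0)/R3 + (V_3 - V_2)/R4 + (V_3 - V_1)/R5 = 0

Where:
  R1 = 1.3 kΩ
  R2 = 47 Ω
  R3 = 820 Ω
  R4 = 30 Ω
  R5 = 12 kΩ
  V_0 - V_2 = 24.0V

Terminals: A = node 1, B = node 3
Find the Thévenin equivalent first; then I_n = V_th/R_th and R_n = R_th.
Step 1 — V_th is the open-circuit voltage V_A - V_B (nothing connected across the terminals).
Nodal analysis, taking node 2 as the 0 V reference.
Source V1 fixes V_0 = 24 V.
KCL at each unknown node (sum of currents leaving = 0; resistances in Ω):
  Node 1: (V_1 - 24)/1300 + (V_1 - 0)/47 + (V_1 - V_3)/12000 = 0
  Node 3: (V_3 - 24)/820 + (V_3 - 0)/30 + (V_3 - V_1)/12000 = 0
Collecting terms (coefficients in siemens):
  0.02213·V_1 - 0.00008333·V_3 = 0.01846
  0.03464·V_3 - 0.00008333·V_1 = 0.02927
Determinant D = (0.02213)(0.03464) - (-0.00008333)(-0.00008333) = 0.0007665
V_1 = [(0.01846)(0.03464) - (-0.00008333)(0.02927)]/D = 0.8375 V
V_3 = [(0.02213)(0.02927) - (0.01846)(-0.00008333)]/D = 0.847 V
V_th = V_1 - V_3 = 0.8375 - 0.847 = -0.009583 V
Step 2 — R_th: zero the source — replace V1 by a short circuit (node 2 merges into node 0) — and find the resistance seen between A (node 1) and B (node 3).
Reduce the network between node 1 (A) and node 3 (B) by series/parallel combination:
  Rp1 = R1 ‖ R2 (parallel, both between nodes 0 and 1) = 1/(1/1300 + 1/47) = 45.36 Ω
  Rp2 = R3 ‖ R4 (parallel, both between nodes 0 and 3) = 1/(1/820 + 1/30) = 28.94 Ω
  Rs1 = Rp1 + Rp2 (series, joined only at node 0) = 45.36 + 28.94 = 74.3 Ω
  Rp3 = R5 ‖ Rs1 (parallel, both between nodes 1 and 3) = 1/(1/12000 + 1/74.3) = 73.84 Ω
R_th = 73.84 Ω
I_n = V_th/R_th = -0.009583/73.84 = -0.0001298 A, and R_n = R_th = 73.84 Ω

Final answer: I_n = -0.0001298 A, R_n = 73.84 Ω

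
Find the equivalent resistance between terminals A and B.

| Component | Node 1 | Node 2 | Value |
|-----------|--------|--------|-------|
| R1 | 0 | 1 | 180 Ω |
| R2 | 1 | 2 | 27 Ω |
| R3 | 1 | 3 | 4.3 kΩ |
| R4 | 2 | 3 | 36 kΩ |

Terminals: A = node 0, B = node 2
Reduce the network between node 0 (A) and node 2 (B) by series/parallel combination:
  Rs1 = R3 + R4 (series, joined only at node 3) = 4300 + 36000 = 40300 Ω
  Rp1 = R2 ‖ Rs1 (parallel, both between nodes 1 and 2) = 1/(1/27 + 1/40300) = 26.98 Ω
  Rs2 = R1 + Rp1 (series, joined only at node 1) = 180 + 26.98 = 207 Ω
R_eq = 207 Ω

Final answer: 207 Ω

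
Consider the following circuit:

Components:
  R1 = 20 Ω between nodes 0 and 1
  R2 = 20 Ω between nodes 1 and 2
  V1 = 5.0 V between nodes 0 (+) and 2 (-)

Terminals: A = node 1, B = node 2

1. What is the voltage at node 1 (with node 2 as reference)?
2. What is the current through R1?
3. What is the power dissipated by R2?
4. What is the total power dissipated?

Nodal analysis, taking node 2 as the 0 V reference.
Source V1 fixes V_0 = 5 V.
KCL at each unknown node (sum of currents leaving = 0; resistances in Ω):
  Node 1: (V_1 - 5)/20 + (V_1 - 0)/20 = 0
Collecting terms: 0.1 × V_1 = 0.25  =>  V_1 = 2.5 V
Part 1:
  Read off the nodal solution: V_1 = 2.5 V
Part 2:
  I_R1 = (V_0 - V_1)/R1 = (5 - 2.5)/20 = 0.125 A
  Magnitude: I_R1 = 0.125 A
Part 3:
  I_R2 = (V_1 - V_2)/R2 = (2.5 - 0)/20 = 0.125 A
  P_R2 = I_R2² × R2 = (0.125)² × 20 = 0.3125 W
Part 4:
  Power in each resistor, P = (ΔV)²/R:
    P_R1 = (5 - 2.5)²/20 = 0.3125 W
    P_R2 = (2.5 - 0)²/20 = 0.3125 W
  P_total = P_R1 + P_R2 = 0.625 W

Final answers:
1. V_1 = 2.5 V
2. I_R1 = 0.125 A
3. P_R2 = 0.3125 W
4. P_total = 0.625 W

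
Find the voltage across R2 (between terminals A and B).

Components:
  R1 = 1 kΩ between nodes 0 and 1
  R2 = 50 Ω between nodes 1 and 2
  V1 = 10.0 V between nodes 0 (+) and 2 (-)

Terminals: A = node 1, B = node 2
R1 and R2 are in series across V1 (node 0 → node 1 → node 2), and the output A–B is taken across R2, so this is a voltage divider.
Series current: I = V1/(R1 + R2) = 10/(1000 + 50) = 10/1050 = 0.009524 A
V_R2 = I × R2 = V1 × R2/(R1 + R2) = 10 × 50/1050 = 0.4762 V

Final answer: 0.4762 V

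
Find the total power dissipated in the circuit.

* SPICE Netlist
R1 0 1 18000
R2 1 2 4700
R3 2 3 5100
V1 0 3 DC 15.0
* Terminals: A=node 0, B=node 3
Nodal analysis, taking node 3 as the 0 V reference.
Source V1 fixes V_0 = 15 V.
KCL at each unknown node (sum of currents leaving = 0; resistances in Ω):
  Node 1: (V_1 - 15)/18000 + (V_1 - V_2)/4700 = 0
  Node 2: (V_2 - V_1)/4700 + (V_2 - 0)/5100 = 0
Collecting terms (coefficients in siemens):
  0.0002683·V_1 - 0.0002128·V_2 = 0.0008333
  0.0004088·V_2 - 0.0002128·V_1 = 0
Determinant D = (0.0002683)(0.0004088) - (-0.0002128)(-0.0002128) = 0.00000006443
V_1 = [(0.0008333)(0.0004088) - (-0.0002128)(0)]/D = 5.288 V
V_2 = [(0.0002683)(0) - (0.0008333)(-0.0002128)]/D = 2.752 V
Power in each resistor, P = (ΔV)²/R:
  P_R1 = (15 - 5.288)²/18000 = 0.00524 W
  P_R2 = (5.288 - 2.752)²/4700 = 0.001368 W
  P_R3 = (2.752 - 0)²/5100 = 0.001485 W
P_total = P_R1 + P_R2 + P_R3 = 0.008094 W

Final answer: 0.008094 W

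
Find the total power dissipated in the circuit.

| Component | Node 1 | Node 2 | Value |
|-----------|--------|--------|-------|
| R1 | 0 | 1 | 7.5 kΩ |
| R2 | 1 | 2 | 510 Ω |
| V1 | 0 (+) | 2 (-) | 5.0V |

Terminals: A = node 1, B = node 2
Nodal analysis, taking node 2 as the 0 V reference.
Source V1 fixes V_0 = 5 V.
KCL at each unknown node (sum of currents leaving = 0; resistances in Ω):
  Node 1: (V_1 - 5)/7500 + (V_1 - 0)/510 = 0
Collecting terms: 0.002094 × V_1 = 0.0006667  =>  V_1 = 0.3184 V
Power in each resistor, P = (ΔV)²/R:
  P_R1 = (5 - 0.3184)²/7500 = 0.002922 W
  P_R2 = (0.3184 - 0)²/510 = 0.0001987 W
P_total = P_R1 + P_R2 = 0.003121 W

Final answer: 0.003121 W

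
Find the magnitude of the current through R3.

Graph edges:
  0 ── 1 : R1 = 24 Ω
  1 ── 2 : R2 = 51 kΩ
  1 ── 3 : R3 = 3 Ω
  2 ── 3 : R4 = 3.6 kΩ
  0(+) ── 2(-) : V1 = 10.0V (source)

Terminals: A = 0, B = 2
Nodal analysis, taking node 2 as the 0 V reference.
Source V1 fixes V_0 = 10 V.
KCL at each unknown node (sum of currents leaving = 0; resistances in Ω):
  Node 1: (V_1 - 10)/24 + (V_1 - 0)/51000 + (V_1 - V_3)/3 = 0
  Node 3: (V_3 - V_1)/3 + (V_3 - 0)/3600 = 0
Collecting terms (coefficients in siemens):
  0.375·V_1 - 0.3333·V_3 = 0.4167
  0.3336·V_3 - 0.3333·V_1 = 0
Determinant D = (0.375)(0.3336) - (-0.3333)(-0.3333) = 0.014
V_1 = [(0.4167)(0.3336) - (-0.3333)(0)]/D = 9.929 V
V_3 = [(0.375)(0) - (0.4167)(-0.3333)]/D = 9.921 V
I_R3 = (V_1 - V_3)/R3 = (9.929 - 9.921)/3 = 0.002756 A
|I_R3| = 0.002756 A

Final answer: |I_R3| = 0.002756 A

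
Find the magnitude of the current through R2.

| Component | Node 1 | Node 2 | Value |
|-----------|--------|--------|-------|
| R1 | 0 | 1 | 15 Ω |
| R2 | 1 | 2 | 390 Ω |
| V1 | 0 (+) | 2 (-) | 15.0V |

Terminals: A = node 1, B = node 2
Nodal analysis, taking node 2 as the 0 V reference.
Source V1 fixes V_0 = 15 V.
KCL at each unknown node (sum of currents leaving = 0; resistances in Ω):
  Node 1: (V_1 - 15)/15 + (V_1 - 0)/390 = 0
Collecting terms: 0.06923 × V_1 = 1  =>  V_1 = 14.44 V
I_R2 = (V_1 - V_2)/R2 = (14.44 - 0)/390 = 0.03704 A
|I_R2| = 0.03704 A

Final answer: |I_R2| = 0.03704 A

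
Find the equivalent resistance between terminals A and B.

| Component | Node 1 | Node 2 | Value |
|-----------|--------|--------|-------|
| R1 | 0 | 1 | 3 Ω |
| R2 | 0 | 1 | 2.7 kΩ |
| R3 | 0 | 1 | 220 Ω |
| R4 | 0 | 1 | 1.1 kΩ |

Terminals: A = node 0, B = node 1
Reduce the network between node 0 (A) and node 1 (B) by series/parallel combination:
  Rp1 = R1 ‖ R2 ‖ R3 ‖ R4 (parallel, all between nodes 0 and 1) = 1/(1/3 + 1/2700 + 1/220 + 1/1100) = 2.948 Ω
R_eq = 2.948 Ω

Final answer: 2.948 Ω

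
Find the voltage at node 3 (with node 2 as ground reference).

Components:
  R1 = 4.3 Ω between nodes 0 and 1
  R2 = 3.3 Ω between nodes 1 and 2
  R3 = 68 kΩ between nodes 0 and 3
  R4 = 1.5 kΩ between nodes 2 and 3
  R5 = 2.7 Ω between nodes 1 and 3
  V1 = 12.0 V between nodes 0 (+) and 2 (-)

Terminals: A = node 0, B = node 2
Nodal analysis, taking node 2 as the 0 V reference.
Source V1 fixes V_0 = 12 V.
KCL at each unknown node (sum of currents leaving = 0; resistances in Ω):
  Node 1: (V_1 - 12)/4.3 + (V_1 - 0)/3.3 + (V_1 - V_3)/2.7 = 0
  Node 3: (V_3 - 12)/68000 + (V_3 - 0)/1500 + (V_3 - V_1)/2.7 = 0
Collecting terms (coefficients in siemens):
  0.906·V_1 - 0.3704·V_3 = 2.791
  0.3711·V_3 - 0.3704·V_1 = 0.0001765
Determinant D = (0.906)(0.3711) - (-0.3704)(-0.3704) = 0.199
V_1 = [(2.791)(0.3711) - (-0.3704)(0.0001765)]/D = 5.204 V
V_3 = [(0.906)(0.0001765) - (2.791)(-0.3704)]/D = 5.195 V
The requested potential is V_3 = 5.195 V.

Final answer: V_3 = 5.195 V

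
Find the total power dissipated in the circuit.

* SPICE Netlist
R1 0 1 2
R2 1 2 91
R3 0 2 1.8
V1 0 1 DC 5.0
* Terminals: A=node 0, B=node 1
Nodal analysis, taking node 1 as the 0 V reference.
Source V1 fixes V_0 = 5 V.
KCL at each unknown node (sum of currents leaving = 0; resistances in Ω):
  Node 2: (V_2 - 0)/91 + (V_2 - 5)/1.8 = 0
Collecting terms: 0.5665 × V_2 = 2.778  =>  V_2 = 4.903 V
Power in each resistor, P = (ΔV)²/R:
  P_R1 = (5 - 0)²/2 = 12.5 W
  P_R2 = (0 - 4.903)²/91 = 0.2642 W
  P_R3 = (5 - 4.903)²/1.8 = 0.005225 W
P_total = P_R1 + P_R2 + P_R3 = 12.77 W

Final answer: 12.77 W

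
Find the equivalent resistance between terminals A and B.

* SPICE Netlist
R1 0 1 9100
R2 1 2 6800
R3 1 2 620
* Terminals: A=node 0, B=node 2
Reduce the network between node 0 (A) and node 2 (B) by series/parallel combination:
  Rp1 = R2 ‖ R3 (parallel, both between nodes 1 and 2) = 1/(1/6800 + 1/620) = 568.2 Ω
  Rs1 = R1 + Rp1 (series, joined only at node 1) = 9100 + 568.2 = 9668 Ω
R_eq = 9.668 kΩ

Final answer: 9.668 kΩ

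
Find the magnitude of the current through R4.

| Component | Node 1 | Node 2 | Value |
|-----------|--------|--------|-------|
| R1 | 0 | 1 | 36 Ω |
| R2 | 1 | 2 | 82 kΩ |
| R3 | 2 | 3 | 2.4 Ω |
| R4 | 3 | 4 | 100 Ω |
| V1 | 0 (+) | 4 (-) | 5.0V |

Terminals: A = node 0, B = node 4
Nodal analysis, taking node 4 as the 0 V reference.
Source V1 fixes V_0 = 5 V.
KCL at each unknown node (sum of currents leaving = 0; resistances in Ω):
  Node 1: (V_1 - 5)/36 + (V_1 - V_2)/82000 = 0
  Node 2: (V_2 - V_1)/82000 + (V_2 - V_3)/2.4 = 0
  Node 3: (V_3 - V_2)/2.4 + (V_3 - 0)/100 = 0
Collecting terms (coefficients in siemens):
  0.02779·V_1 - 0.0000122·V_2 = 0.1389
  0.4167·V_2 - 0.0000122·V_1 - 0.4167·V_3 = 0
  0.4267·V_3 - 0.4167·V_2 = 0
Solving these 3 simultaneous equations (Gaussian elimination) gives:
  V_1 = 4.998 V, V_2 = 0.006233 V, V_3 = 0.006087 V
I_R4 = (V_3 - V_4)/R4 = (0.006087 - 0)/100 = 0.00006087 A
|I_R4| = 0.00006087 A

Final answer: |I_R4| = 6.087e-05 A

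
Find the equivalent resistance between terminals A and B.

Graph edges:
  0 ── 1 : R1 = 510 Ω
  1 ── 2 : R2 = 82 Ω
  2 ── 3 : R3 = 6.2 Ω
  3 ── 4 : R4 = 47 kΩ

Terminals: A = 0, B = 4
Reduce the network between node 0 (A) and node 4 (B) by series/parallel combination:
  Rs1 = R1 + R2 (series, joined only at node 1) = 510 + 82 = 592 Ω
  Rs2 = R3 + Rs1 (series, joined only at node 2) = 6.2 + 592 = 598.2 Ω
  Rs3 = R4 + Rs2 (series, joined only at node 3) = 47000 + 598.2 = 47600 Ω
R_eq = 47.6 kΩ

Final answer: 47.6 kΩ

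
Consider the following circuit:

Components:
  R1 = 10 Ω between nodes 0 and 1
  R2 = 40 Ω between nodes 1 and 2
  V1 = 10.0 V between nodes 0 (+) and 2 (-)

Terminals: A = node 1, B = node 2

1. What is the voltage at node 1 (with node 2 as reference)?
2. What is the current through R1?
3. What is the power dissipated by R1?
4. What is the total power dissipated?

Nodal analysis, taking node 2 as the 0 V reference.
Source V1 fixes V_0 = 10 V.
KCL at each unknown node (sum of currents leaving = 0; resistances in Ω):
  Node 1: (V_1 - 10)/10 + (V_1 - 0)/40 = 0
Collecting terms: 0.125 × V_1 = 1  =>  V_1 = 8 V
Part 1:
  Read off the nodal solution: V_1 = 8 V
Part 2:
  I_R1 = (V_0 - V_1)/R1 = (10 - 8)/10 = 0.2 A
  Magnitude: I_R1 = 0.2 A
Part 3:
  I_R1 = (V_0 - V_1)/R1 = (10 - 8)/10 = 0.2 A
  P_R1 = I_R1² × R1 = (0.2)² × 10 = 0.4 W
Part 4:
  Power in each resistor, P = (ΔV)²/R:
    P_R1 = (10 - 8)²/10 = 0.4 W
    P_R2 = (8 - 0)²/40 = 1.6 W
  P_total = P_R1 + P_R2 = 2 W

Final answers:
1. V_1 = 8 V
2. I_R1 = 0.2 A
3. P_R1 = 0.4 W
4. P_total = 2 W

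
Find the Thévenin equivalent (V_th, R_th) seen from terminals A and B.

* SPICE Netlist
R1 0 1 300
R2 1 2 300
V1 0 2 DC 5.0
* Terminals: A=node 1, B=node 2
Step 1 — V_th is the open-circuit voltage V_A - V_B (nothing connected across the terminals).
Nodal analysis, taking node 2 as the 0 V reference.
Source V1 fixes V_0 = 5 V.
KCL at each unknown node (sum of currents leaving = 0; resistances in Ω):
  Node 1: (V_1 - 5)/300 + (V_1 - 0)/300 = 0
Collecting terms: 0.006667 × V_1 = 0.01667  =>  V_1 = 2.5 V
V_th = V_1 - V_2 = 2.5 - 0 = 2.5 V
Step 2 — R_th: zero the source — replace V1 by a short circuit (node 2 merges into node 0) — and find the resistance seen between A (node 1) and B (node 0).
Reduce the network between node 1 (A) and node 0 (B) by series/parallel combination:
  Rp1 = R1 ‖ R2 (parallel, both between nodes 0 and 1) = 1/(1/300 + 1/300) = 150 Ω
R_th = 150 Ω

Final answer: V_th = 2.5 V, R_th = 150 Ω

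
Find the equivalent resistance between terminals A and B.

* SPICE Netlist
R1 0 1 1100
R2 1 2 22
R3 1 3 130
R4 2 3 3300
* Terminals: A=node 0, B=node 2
Reduce the network between node 0 (A) and node 2 (B) by series/parallel combination:
  Rs1 = R3 + R4 (series, joined only at node 3) = 130 + 3300 = 3430 Ω
  Rp1 = R2 ‖ Rs1 (parallel, both between nodes 1 and 2) = 1/(1/22 + 1/3430) = 21.86 Ω
  Rs2 = R1 + Rp1 (series, joined only at node 1) = 1100 + 21.86 = 1122 Ω
R_eq = 1.122 kΩ

Final answer: 1.122 kΩ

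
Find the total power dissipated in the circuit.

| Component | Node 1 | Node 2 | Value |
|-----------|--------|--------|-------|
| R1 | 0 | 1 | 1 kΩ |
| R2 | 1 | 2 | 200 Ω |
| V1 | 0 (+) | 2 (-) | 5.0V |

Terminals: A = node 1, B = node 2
Nodal analysis, taking node 2 as the 0 V reference.
Source V1 fixes V_0 = 5 V.
KCL at each unknown node (sum of currents leaving = 0; resistances in Ω):
  Node 1: (V_1 - 5)/1000 + (V_1 - 0)/200 = 0
Collecting terms: 0.006 × V_1 = 0.005  =>  V_1 = 0.8333 V
Power in each resistor, P = (ΔV)²/R:
  P_R1 = (5 - 0.8333)²/1000 = 0.01736 W
  P_R2 = (0.8333 - 0)²/200 = 0.003472 W
P_total = P_R1 + P_R2 = 0.02083 W

Final answer: 0.02083 W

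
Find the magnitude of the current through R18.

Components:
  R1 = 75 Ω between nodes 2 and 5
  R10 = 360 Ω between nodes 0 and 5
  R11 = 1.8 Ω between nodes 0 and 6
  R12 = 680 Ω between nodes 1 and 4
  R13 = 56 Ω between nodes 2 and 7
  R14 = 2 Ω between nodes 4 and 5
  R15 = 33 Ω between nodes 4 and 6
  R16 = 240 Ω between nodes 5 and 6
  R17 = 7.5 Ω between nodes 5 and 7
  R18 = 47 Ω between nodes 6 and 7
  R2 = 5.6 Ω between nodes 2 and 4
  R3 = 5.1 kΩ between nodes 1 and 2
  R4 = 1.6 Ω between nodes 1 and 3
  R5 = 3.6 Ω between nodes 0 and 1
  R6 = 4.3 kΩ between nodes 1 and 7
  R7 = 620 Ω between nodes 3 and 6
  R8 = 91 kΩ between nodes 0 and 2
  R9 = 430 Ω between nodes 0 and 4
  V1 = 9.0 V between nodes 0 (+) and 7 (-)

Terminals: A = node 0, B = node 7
Nodal analysis, taking node 7 as the 0 V reference.
Source V1 fixes V_0 = 9 V.
KCL at each unknown node (sum of currents leaving = 0; resistances in Ω):
  Node 1: (V_1 - V_2)/5100 + (V_1 - V_3)/1.6 + (V_1 - 9)/3.6 + (V_1 - 0)/4300 + (V_1 - V_4)/680 = 0
  Node 2: (V_2 - V_5)/75 + (V_2 - V_4)/5.6 + (V_2 - V_1)/5100 + (V_2 - 9)/91000 + (V_2 - 0)/56 = 0
  Node 3: (V_3 - V_1)/1.6 + (V_3 - V_6)/620 = 0
  Node 4: (V_4 - V_2)/5.6 + (V_4 - 9)/430 + (V_4 - V_1)/680 + (V_4 - V_5)/2 + (V_4 - V_6)/33 = 0
  Node 5: (V_5 - V_2)/75 + (V_5 - 9)/360 + (V_5 - V_4)/2 + (V_5 - V_6)/240 + (V_5 - 0)/7.5 = 0
  Node 6: (V_6 - V_3)/620 + (V_6 - 9)/1.8 + (V_6 - V_4)/33 + (V_6 - V_5)/240 + (V_6 - 0)/47 = 0
Collecting terms (coefficients in siemens):
  0.9047·V_1 - 0.0001961·V_2 - 0.625·V_3 - 0.001471·V_4 = 2.5
  0.21·V_2 - 0.0001961·V_1 - 0.1786·V_4 - 0.01333·V_5 = 0.0000989
  0.6266·V_3 - 0.625·V_1 - 0.001613·V_6 = 0
  0.7127·V_4 - 0.001471·V_1 - 0.1786·V_2 - 0.5·V_5 - 0.0303·V_6 = 0.02093
  0.6536·V_5 - 0.01333·V_2 - 0.5·V_4 - 0.004167·V_6 = 0.025
  0.6129·V_6 - 0.001613·V_3 - 0.0303·V_4 - 0.004167·V_5 = 5
Solving these 6 simultaneous equations (Gaussian elimination) gives:
  V_1 = 8.947 V, V_2 = 1.89 V, V_3 = 8.946 V, V_4 = 2.083 V
  V_5 = 1.723 V, V_6 = 8.296 V
I_R18 = (V_6 - V_7)/R18 = (8.296 - 0)/47 = 0.1765 A
|I_R18| = 0.1765 A

Final answer: |I_R18| = 0.1765 A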